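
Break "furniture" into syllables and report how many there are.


Word: "furniture"
Syllable breakdown: fur · ni · ture
Counting: 3 parts
= 3 syllables


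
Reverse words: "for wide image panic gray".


Original: "for wide image panic gray"
Words (1..n): for | wide | image | panic | gray
Reversed (n..1): gray | panic | image | wide | for
Result = "gray panic image wide for"


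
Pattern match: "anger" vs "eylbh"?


Pattern of "anger": [0, 1, 2, 3, 4]
Pattern of "eylbh": [0, 1, 2, 3, 4]
Patterns match
Same pattern = Yes


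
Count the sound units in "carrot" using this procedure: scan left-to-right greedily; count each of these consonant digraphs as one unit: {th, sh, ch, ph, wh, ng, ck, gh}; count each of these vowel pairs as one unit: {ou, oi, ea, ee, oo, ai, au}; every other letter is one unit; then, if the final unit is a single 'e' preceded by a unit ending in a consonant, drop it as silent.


Word: "carrot" (6 letters)
Left-to-right scan:
  [1] 'c' (letter)
  [2] 'a' (letter)
  [3] 'r' (letter)
  [4] 'r' (letter)
  [5] 'o' (letter)
  [6] 't' (letter)
Units from scan: 6
Sound units = 6 units


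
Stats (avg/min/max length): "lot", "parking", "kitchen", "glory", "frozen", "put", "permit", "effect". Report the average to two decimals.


Lengths: "lot"=3, "parking"=7, "kitchen"=7, "glory"=5, "frozen"=6, "put"=3, "permit"=6, "effect"=6
Sum = 43, Count = 8
Average = 43/8 = 5.38
= avg=5.38, min=3, max=7


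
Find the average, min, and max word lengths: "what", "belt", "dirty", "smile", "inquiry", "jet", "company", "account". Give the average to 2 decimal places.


Lengths: "what"=4, "belt"=4, "dirty"=5, "smile"=5, "inquiry"=7, "jet"=3, "company"=7, "account"=7
Sum = 42, Count = 8
Average = 42/8 = 5.25
= avg=5.25, min=3, max=7


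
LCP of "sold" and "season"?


Word 1: "sold"
Word 2: "season"
Comparing from start:
  Pos 0: 's' == 's'
  Pos 1: 'o' != 'e' (stop)
LCP = "s" (length 1)


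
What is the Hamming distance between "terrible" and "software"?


Comparing character by character (same length = 8):
  Pos 0: 't' vs 's' !=
  Pos 1: 'e' vs 'o' !=
  Pos 2: 'r' vs 'f' !=
  Pos 3: 'r' vs 't' !=
  Pos 4: 'i' vs 'w' !=
  Pos 5: 'b' vs 'a' !=
  Pos 6: 'l' vs 'r' !=
  Pos 7: 'e' vs 'e' =
Hamming distance = 7


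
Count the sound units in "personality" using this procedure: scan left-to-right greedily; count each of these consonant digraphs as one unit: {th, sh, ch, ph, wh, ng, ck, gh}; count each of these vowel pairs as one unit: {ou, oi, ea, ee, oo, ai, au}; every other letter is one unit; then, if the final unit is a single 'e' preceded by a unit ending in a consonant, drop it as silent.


Word: "personality" (11 letters)
Left-to-right scan:
  1. 'p' (letter)
  2. 'e' (letter)
  3. 'r' (letter)
  4. 's' (letter)
  5. 'o' (letter)
  6. 'n' (letter)
  7. 'a' (letter)
  8. 'l' (letter)
  9. 'i' (letter)
  10. 't' (letter)
  11. 'y' (letter)
Units from scan: 11
Sound units = 11 units


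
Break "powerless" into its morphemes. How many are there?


Word: "powerless"
Morphemes: power + -less
Each morpheme carries meaning
= 2 morphemes


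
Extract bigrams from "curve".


Word: "curve" (length 5)
Number of bigrams = 5 - 2 + 1 = 4
  Position 0: "cu"
  Position 1: "ur"
  Position 2: "rv"
  Position 3: "ve"
Bigrams = "cu", "ur", "rv", "ve"


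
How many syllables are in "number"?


Word: "number"
Syllable breakdown: num / ber
Counting: 2 parts
= 2 syllables


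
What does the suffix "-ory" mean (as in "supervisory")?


Suffix: -ory
Example: supervisory = supervise + -ory, with a spelling change
Meaning = relating to / place for


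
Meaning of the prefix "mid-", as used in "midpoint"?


Prefix: mid-
Example: midpoint (mid- + point)
Meaning = middle


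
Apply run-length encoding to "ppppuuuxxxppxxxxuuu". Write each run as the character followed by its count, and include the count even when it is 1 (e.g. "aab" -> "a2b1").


String: "ppppuuuxxxppxxxxuuu"
Scanning for consecutive runs:
  'p' x 4
  'u' x 3
  'x' x 3
  'p' x 2
  'x' x 4
  'u' x 3
RLE = "p4u3x3p2x4u3"


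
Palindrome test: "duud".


Word: "duud"
Reversed: "duud"
Forward == Backward? duud == duud
Palindrome = Yes


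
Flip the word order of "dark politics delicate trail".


Original: "dark politics delicate trail"
Words (1..n): dark | politics | delicate | trail
Reversed (n..1): trail | delicate | politics | dark
Result = "trail delicate politics dark"


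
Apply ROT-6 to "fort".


Word: "fort"
Shift: 6
Each letter → (letter + shift) mod 26:
  'f' (5) + 6 = 11 → 'l'
  'o' (14) + 6 = 20 → 'u'
  'r' (17) + 6 = 23 → 'x'
  't' (19) + 6 = 25 → 'z'
Result = "luxz"


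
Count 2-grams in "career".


Word: "career" (length 6)
Number of 2-grams = length - 2 + 1 = 6 - 2 + 1
= 5


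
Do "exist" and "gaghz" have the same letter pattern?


Pattern of "exist": [0, 1, 2, 3, 4]
Pattern of "gaghz": [0, 1, 0, 2, 3]
Patterns do not match
Same pattern = No


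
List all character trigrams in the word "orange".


Word: "orange" (length 6)
Number of trigrams = 6 - 3 + 1 = 4
  Position 0: "ora"
  Position 1: "ran"
  Position 2: "ang"
  Position 3: "nge"
Trigrams = "ora", "ran", "ang", "nge"


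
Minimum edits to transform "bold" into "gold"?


Word 1: "bold" (length 4)
Word 2: "gold" (length 4)
One optimal edit sequence (insert/delete/substitute each cost 1):
  1. substitute 'b' -> 'g'  (+1)
  2. keep 'o'
  3. keep 'l'
  4. keep 'd'
Total edit operations: 1
Edit distance = 1


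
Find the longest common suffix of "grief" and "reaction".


Word 1: "grief"
Word 2: "reaction"
Comparing from end:
  Pos -1: 'f' != 'n' (stop)
LCS = "" (length 0)


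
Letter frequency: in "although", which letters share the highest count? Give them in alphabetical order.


Word: "although"
Letter counts:
  'a': 1
  'g': 1
  'h': 2
  'l': 1
  'o': 1
  't': 1
  'u': 1
Maximum count = 2
Most frequent = 'h' (2 times each)


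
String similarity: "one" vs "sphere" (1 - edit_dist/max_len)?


Word 1: "one" (length 3)
Word 2: "sphere" (length 6)
One optimal edit sequence:
  1. insert 's'  (+1)
  2. insert 'p'  (+1)
  3. insert 'h'  (+1)
  4. substitute 'o' -> 'e'  (+1)
  5. substitute 'n' -> 'r'  (+1)
  6. keep 'e'
Edit distance = 5
Max length = max(3, 6) = 6
Similarity = 1 - 5/6
= 0.1667


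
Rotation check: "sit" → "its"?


Word: "sit", Candidate: "its"
Method: check if candidate is substring of word+word
"sitsit" contains "its"? Yes
Is rotation = Yes


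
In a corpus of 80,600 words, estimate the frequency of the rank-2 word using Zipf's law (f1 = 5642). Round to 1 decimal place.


Zipf's law: f(r) = f(1) / r
f(1) = 5642
f(2) = 5642 / 2
= 2821.0 occurrences


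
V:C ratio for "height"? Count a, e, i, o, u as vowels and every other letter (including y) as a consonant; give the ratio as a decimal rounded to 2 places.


Word: "height"
Vowels (a,e,i,o,u): 2
Consonants: 4
Ratio = 2/4
= 0.50


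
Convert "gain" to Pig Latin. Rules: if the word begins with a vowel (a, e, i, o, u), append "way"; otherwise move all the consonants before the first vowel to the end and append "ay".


Word: "gain"
Starts with consonant(s) → move to end, add 'ay'
Consonant cluster: "g"
Pig Latin = "aingay"


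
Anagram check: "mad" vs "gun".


Word 1: "mad" → sorted: adm
Word 2: "gun" → sorted: gnu
Same letters? adm != gnu
Anagram = No


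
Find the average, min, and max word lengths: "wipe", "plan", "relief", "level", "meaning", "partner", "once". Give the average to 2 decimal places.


Lengths: "wipe"=4, "plan"=4, "relief"=6, "level"=5, "meaning"=7, "partner"=7, "once"=4
Sum = 37, Count = 7
Average = 37/7 = 5.29
= avg=5.29, min=4, max=7


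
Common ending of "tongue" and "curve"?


Word 1: "tongue"
Word 2: "curve"
Comparing from end:
  Pos -1: 'e' == 'e'
  Pos -2: 'u' != 'v' (stop)
LCS = "e" (length 1)


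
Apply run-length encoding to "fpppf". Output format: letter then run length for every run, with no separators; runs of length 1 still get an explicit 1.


String: "fpppf"
Scanning for consecutive runs:
  'f' x 1
  'p' x 3
  'f' x 1
RLE = "f1p3f1"


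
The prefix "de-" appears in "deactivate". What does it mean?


Prefix: de-
As in: deactivate -> de- + activate
Meaning = remove / reverse


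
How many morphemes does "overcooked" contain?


Word: "overcooked"
Morphemes: over- / cook / -ed
Each morpheme carries meaning
= 3 morphemes


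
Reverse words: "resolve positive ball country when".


Original: "resolve positive ball country when"
Words (1..n): resolve | positive | ball | country | when
Reversed (n..1): when | country | ball | positive | resolve
Result = "when country ball positive resolve"


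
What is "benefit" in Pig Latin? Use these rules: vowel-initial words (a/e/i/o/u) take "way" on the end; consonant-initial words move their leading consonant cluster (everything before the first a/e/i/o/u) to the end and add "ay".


Word: "benefit"
Starts with consonant(s) → move to end, add 'ay'
Consonant cluster: "b"
Pig Latin = "enefitbay"


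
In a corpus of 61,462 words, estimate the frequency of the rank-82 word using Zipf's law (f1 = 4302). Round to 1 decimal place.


Zipf's law: f(r) = f(1) / r
f(1) = 4302
f(82) = 4302 / 82
= 52.5 occurrences


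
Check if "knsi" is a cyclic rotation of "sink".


Word: "sink", Candidate: "knsi"
Method: check if candidate is substring of word+word
"sinksink" contains "knsi"? No
Is rotation = No


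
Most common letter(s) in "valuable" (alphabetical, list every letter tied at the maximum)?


Word: "valuable"
Letter counts:
  'a': 2
  'b': 1
  'e': 1
  'l': 2
  'u': 1
  'v': 1
Maximum count = 2
Most frequent = 'a', 'l' (2 times each)


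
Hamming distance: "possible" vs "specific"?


Comparing character by character (same length = 8):
  Pos 0: 'p' vs 's' !=
  Pos 1: 'o' vs 'p' !=
  Pos 2: 's' vs 'e' !=
  Pos 3: 's' vs 'c' !=
  Pos 4: 'i' vs 'i' =
  Pos 5: 'b' vs 'f' !=
  Pos 6: 'l' vs 'i' !=
  Pos 7: 'e' vs 'c' !=
Hamming distance = 7


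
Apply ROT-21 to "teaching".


Word: "teaching"
Shift: 21
Each letter → (letter + shift) mod 26:
  't' (19) + 21 = 14 → 'o'
  'e' (4) + 21 = 25 → 'z'
  'a' (0) + 21 = 21 → 'v'
  'c' (2) + 21 = 23 → 'x'
  'h' (7) + 21 = 2 → 'c'
  'i' (8) + 21 = 3 → 'd'
  'n' (13) + 21 = 8 → 'i'
  'g' (6) + 21 = 1 → 'b'
Result = "ozvxcdib"


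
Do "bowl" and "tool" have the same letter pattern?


Pattern of "bowl": [0, 1, 2, 3]
Pattern of "tool": [0, 1, 1, 2]
Patterns do not match
Same pattern = No


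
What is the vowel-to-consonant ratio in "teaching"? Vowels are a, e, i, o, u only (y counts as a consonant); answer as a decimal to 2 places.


Word: "teaching"
Vowels (a,e,i,o,u): 3
Consonants: 5
Ratio = 3/5
= 0.60


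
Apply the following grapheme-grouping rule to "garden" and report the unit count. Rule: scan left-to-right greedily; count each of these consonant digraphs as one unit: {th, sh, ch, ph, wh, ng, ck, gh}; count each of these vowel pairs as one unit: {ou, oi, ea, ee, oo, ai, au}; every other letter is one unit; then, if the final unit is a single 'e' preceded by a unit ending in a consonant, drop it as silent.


Word: "garden" (6 letters)
Left-to-right scan:
  [1] 'g' (letter)
  [2] 'a' (letter)
  [3] 'r' (letter)
  [4] 'd' (letter)
  [5] 'e' (letter)
  [6] 'n' (letter)
Units from scan: 6
Sound units = 6 units


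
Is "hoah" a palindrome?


Word: "hoah"
Reversed: "haoh"
Forward == Backward? hoah != haoh
Palindrome = No


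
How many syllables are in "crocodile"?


Word: "crocodile"
Syllable breakdown: croc | o | dile
Counting: 3 parts
= 3 syllables


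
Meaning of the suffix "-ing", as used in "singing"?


Suffix: -ing
As in: singing -> sing + -ing
Meaning = present participle


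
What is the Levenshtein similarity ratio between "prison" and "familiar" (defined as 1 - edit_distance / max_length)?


Word 1: "prison" (length 6)
Word 2: "familiar" (length 8)
One optimal edit sequence:
  1. insert 'f'  (+1)
  2. substitute 'p' -> 'a'  (+1)
  3. substitute 'r' -> 'm'  (+1)
  4. keep 'i'
  5. insert 'l'  (+1)
  6. substitute 's' -> 'i'  (+1)
  7. substitute 'o' -> 'a'  (+1)
  8. substitute 'n' -> 'r'  (+1)
Edit distance = 7
Max length = max(6, 8) = 8
Similarity = 1 - 7/8
= 0.1250


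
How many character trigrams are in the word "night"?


Word: "night" (length 5)
Number of 3-grams = length - 3 + 1 = 5 - 3 + 1
= 3


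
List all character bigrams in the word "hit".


Word: "hit" (length 3)
Number of bigrams = 3 - 2 + 1 = 2
  Position 0: "hi"
  Position 1: "it"
Bigrams = "hi", "it"


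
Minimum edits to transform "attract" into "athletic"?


Word 1: "attract" (length 7)
Word 2: "athletic" (length 8)
One optimal edit sequence (insert/delete/substitute each cost 1):
  1. keep 'a'
  2. keep 't'
  3. insert 'h'  (+1)
  4. substitute 't' -> 'l'  (+1)
  5. substitute 'r' -> 'e'  (+1)
  6. substitute 'a' -> 't'  (+1)
  7. substitute 'c' -> 'i'  (+1)
  8. substitute 't' -> 'c'  (+1)
Total edit operations: 6
Edit distance = 6


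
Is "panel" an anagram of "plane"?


Word 1: "plane" → sorted: aelnp
Word 2: "panel" → sorted: aelnp
Same letters? aelnp == aelnp
Anagram = Yes


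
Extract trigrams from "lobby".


Word: "lobby" (length 5)
Number of trigrams = 5 - 3 + 1 = 3
  Position 0: "lob"
  Position 1: "obb"
  Position 2: "bby"
Trigrams = "lob", "obb", "bby"


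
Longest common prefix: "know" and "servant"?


Word 1: "know"
Word 2: "servant"
Comparing from start:
  Pos 0: 'k' != 's' (stop)
LCP = "" (length 0)


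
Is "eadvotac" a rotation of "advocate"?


Word: "advocate", Candidate: "eadvotac"
Method: check if candidate is substring of word+word
"advocateadvocate" contains "eadvotac"? No
Is rotation = No


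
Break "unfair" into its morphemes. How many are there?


Word: "unfair"
Morphemes: un- | fair
Each morpheme carries meaning
= 2 morphemes


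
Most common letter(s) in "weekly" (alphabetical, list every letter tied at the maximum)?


Word: "weekly"
Letter counts:
  'e': 2
  'k': 1
  'l': 1
  'w': 1
  'y': 1
Maximum count = 2
Most frequent = 'e' (2 times each)


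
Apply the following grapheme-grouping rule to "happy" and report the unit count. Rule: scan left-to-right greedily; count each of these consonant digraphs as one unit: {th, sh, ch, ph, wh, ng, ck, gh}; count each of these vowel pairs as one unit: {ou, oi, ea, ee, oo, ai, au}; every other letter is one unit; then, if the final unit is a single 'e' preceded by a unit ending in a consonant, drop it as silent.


Word: "happy" (5 letters)
Left-to-right scan:
  (1) 'h' (letter)
  (2) 'a' (letter)
  (3) 'p' (letter)
  (4) 'p' (letter)
  (5) 'y' (letter)
Units from scan: 5
Sound units = 5 units


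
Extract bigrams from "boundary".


Word: "boundary" (length 8)
Number of bigrams = 8 - 2 + 1 = 7
  Position 0: "bo"
  Position 1: "ou"
  Position 2: "un"
  Position 3: "nd"
  Position 4: "da"
  Position 5: "ar"
  Position 6: "ry"
Bigrams = "bo", "ou", "un", "nd", "da", "ar", "ry"


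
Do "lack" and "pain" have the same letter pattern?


Pattern of "lack": [0, 1, 2, 3]
Pattern of "pain": [0, 1, 2, 3]
Patterns match
Same pattern = Yes


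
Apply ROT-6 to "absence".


Word: "absence"
Shift: 6
Each letter → (letter + shift) mod 26:
  'a' (0) + 6 = 6 → 'g'
  'b' (1) + 6 = 7 → 'h'
  's' (18) + 6 = 24 → 'y'
  'e' (4) + 6 = 10 → 'k'
  'n' (13) + 6 = 19 → 't'
  'c' (2) + 6 = 8 → 'i'
  'e' (4) + 6 = 10 → 'k'
Result = "ghyktik"


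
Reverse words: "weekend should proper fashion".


Original: "weekend should proper fashion"
Words (1..n): weekend | should | proper | fashion
Reversed (n..1): fashion | proper | should | weekend
Result = "fashion proper should weekend"


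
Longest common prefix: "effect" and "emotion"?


Word 1: "effect"
Word 2: "emotion"
Comparing from start:
  Pos 0: 'e' == 'e'
  Pos 1: 'f' != 'm' (stop)
LCP = "e" (length 1)


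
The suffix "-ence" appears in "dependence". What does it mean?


Suffix: -ence
As in: dependence -> depend + -ence
Meaning = state of


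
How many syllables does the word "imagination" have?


Word: "imagination"
Syllable breakdown: i / mag / i / na / tion
Counting: 5 parts
= 5 syllables


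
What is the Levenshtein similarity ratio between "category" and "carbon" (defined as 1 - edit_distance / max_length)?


Word 1: "category" (length 8)
Word 2: "carbon" (length 6)
One optimal edit sequence:
  1. keep 'c'
  2. keep 'a'
  3. delete 't'  (+1)
  4. substitute 'e' -> 'r'  (+1)
  5. substitute 'g' -> 'b'  (+1)
  6. keep 'o'
  7. delete 'r'  (+1)
  8. substitute 'y' -> 'n'  (+1)
Edit distance = 5
Max length = max(8, 6) = 8
Similarity = 1 - 5/8
= 0.3750


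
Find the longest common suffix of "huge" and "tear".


Word 1: "huge"
Word 2: "tear"
Comparing from end:
  Pos -1: 'e' != 'r' (stop)
LCS = "" (length 0)


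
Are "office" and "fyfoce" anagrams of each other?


Word 1: "office" → sorted: ceffio
Word 2: "fyfoce" → sorted: ceffoy
Same letters? ceffio != ceffoy
Anagram = No


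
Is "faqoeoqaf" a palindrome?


Word: "faqoeoqaf"
Reversed: "faqoeoqaf"
Forward == Backward? faqoeoqaf == faqoeoqaf
Palindrome = Yes


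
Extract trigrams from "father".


Word: "father" (length 6)
Number of trigrams = 6 - 3 + 1 = 4
  Position 0: "fat"
  Position 1: "ath"
  Position 2: "the"
  Position 3: "her"
Trigrams = "fat", "ath", "the", "her"


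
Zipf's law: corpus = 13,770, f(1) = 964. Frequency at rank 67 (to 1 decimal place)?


Zipf's law: f(r) = f(1) / r
f(1) = 964
f(67) = 964 / 67
= 14.4 occurrences


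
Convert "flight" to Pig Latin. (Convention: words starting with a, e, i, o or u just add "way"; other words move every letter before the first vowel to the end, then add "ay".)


Word: "flight"
Starts with consonant(s) → move to end, add 'ay'
Consonant cluster: "fl"
Pig Latin = "ightflay"


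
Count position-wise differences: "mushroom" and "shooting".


Comparing character by character (same length = 8):
  Pos 0: 'm' vs 's' !=
  Pos 1: 'u' vs 'h' !=
  Pos 2: 's' vs 'o' !=
  Pos 3: 'h' vs 'o' !=
  Pos 4: 'r' vs 't' !=
  Pos 5: 'o' vs 'i' !=
  Pos 6: 'o' vs 'n' !=
  Pos 7: 'm' vs 'g' !=
Hamming distance = 8


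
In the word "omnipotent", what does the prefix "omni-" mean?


Prefix: omni-
Example: omnipotent (omni- + potent)
Meaning = all


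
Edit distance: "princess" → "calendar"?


Word 1: "princess" (length 8)
Word 2: "calendar" (length 8)
One optimal edit sequence (insert/delete/substitute each cost 1):
  1. substitute 'p' -> 'c'  (+1)
  2. substitute 'r' -> 'a'  (+1)
  3. substitute 'i' -> 'l'  (+1)
  4. substitute 'n' -> 'e'  (+1)
  5. substitute 'c' -> 'n'  (+1)
  6. substitute 'e' -> 'd'  (+1)
  7. substitute 's' -> 'a'  (+1)
  8. substitute 's' -> 'r'  (+1)
Total edit operations: 8
Edit distance = 8


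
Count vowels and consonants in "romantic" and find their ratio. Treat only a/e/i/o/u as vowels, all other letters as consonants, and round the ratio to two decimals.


Word: "romantic"
Vowels (a,e,i,o,u): 3
Consonants: 5
Ratio = 3/5
= 0.60


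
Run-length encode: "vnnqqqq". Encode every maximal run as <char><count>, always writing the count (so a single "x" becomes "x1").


String: "vnnqqqq"
Scanning for consecutive runs:
  'v' x 1
  'n' x 2
  'q' x 4
RLE = "v1n2q4"


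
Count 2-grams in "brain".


Word: "brain" (length 5)
Number of 2-grams = length - 2 + 1 = 5 - 2 + 1
= 4


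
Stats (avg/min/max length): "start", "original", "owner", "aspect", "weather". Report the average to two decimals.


Lengths: "start"=5, "original"=8, "owner"=5, "aspect"=6, "weather"=7
Sum = 31, Count = 5
Average = 31/5 = 6.20
= avg=6.20, min=5, max=8


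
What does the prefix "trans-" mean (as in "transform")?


Prefix: trans-
As in: transform -> trans- + form
Meaning = across


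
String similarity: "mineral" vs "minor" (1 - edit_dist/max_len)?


Word 1: "mineral" (length 7)
Word 2: "minor" (length 5)
One optimal edit sequence:
  1. keep 'm'
  2. keep 'i'
  3. keep 'n'
  4. substitute 'e' -> 'o'  (+1)
  5. keep 'r'
  6. delete 'a'  (+1)
  7. delete 'l'  (+1)
Edit distance = 3
Max length = max(7, 5) = 7
Similarity = 1 - 3/7
= 0.5714


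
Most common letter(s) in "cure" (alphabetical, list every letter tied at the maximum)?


Word: "cure"
Letter counts:
  'c': 1
  'e': 1
  'r': 1
  'u': 1
Maximum count = 1
Most frequent = 'c', 'e', 'r', 'u' (1 time each)


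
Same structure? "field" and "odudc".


Pattern of "field": [0, 1, 2, 3, 4]
Pattern of "odudc": [0, 1, 2, 1, 3]
Patterns do not match
Same pattern = No


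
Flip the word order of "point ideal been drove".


Original: "point ideal been drove"
Words (1..n): point | ideal | been | drove
Reversed (n..1): drove | been | ideal | point
Result = "drove been ideal point"


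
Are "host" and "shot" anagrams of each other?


Word 1: "host" → sorted: host
Word 2: "shot" → sorted: host
Same letters? host == host
Anagram = Yes


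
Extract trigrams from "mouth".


Word: "mouth" (length 5)
Number of trigrams = 5 - 3 + 1 = 3
  Position 0: "mou"
  Position 1: "out"
  Position 2: "uth"
Trigrams = "mou", "out", "uth"


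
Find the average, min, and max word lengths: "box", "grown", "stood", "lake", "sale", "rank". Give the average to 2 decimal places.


Lengths: "box"=3, "grown"=5, "stood"=5, "lake"=4, "sale"=4, "rank"=4
Sum = 25, Count = 6
Average = 25/6 = 4.17
= avg=4.17, min=3, max=5


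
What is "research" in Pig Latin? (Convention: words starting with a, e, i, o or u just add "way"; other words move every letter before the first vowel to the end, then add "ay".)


Word: "research"
Starts with consonant(s) → move to end, add 'ay'
Consonant cluster: "r"
Pig Latin = "esearchray"


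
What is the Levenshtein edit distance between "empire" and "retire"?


Word 1: "empire" (length 6)
Word 2: "retire" (length 6)
One optimal edit sequence (insert/delete/substitute each cost 1):
  1. substitute 'e' -> 'r'  (+1)
  2. substitute 'm' -> 'e'  (+1)
  3. substitute 'p' -> 't'  (+1)
  4. keep 'i'
  5. keep 'r'
  6. keep 'e'
Total edit operations: 3
Edit distance = 3


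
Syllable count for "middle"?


Word: "middle"
Syllable breakdown: mid · dle
Counting: 2 parts
= 2 syllables


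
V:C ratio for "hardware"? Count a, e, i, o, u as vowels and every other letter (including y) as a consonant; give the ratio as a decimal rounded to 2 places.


Word: "hardware"
Vowels (a,e,i,o,u): 3
Consonants: 5
Ratio = 3/5
= 0.60


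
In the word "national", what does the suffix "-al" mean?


Suffix: -al
As in: national -> nation + -al
Meaning = relating to


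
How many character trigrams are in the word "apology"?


Word: "apology" (length 7)
Number of 3-grams = length - 3 + 1 = 7 - 3 + 1
= 5


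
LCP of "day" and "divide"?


Word 1: "day"
Word 2: "divide"
Comparing from start:
  Pos 0: 'd' == 'd'
  Pos 1: 'a' != 'i' (stop)
LCP = "d" (length 1)


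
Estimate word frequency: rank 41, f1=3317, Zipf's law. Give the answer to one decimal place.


Zipf's law: f(r) = f(1) / r
f(1) = 3317
f(41) = 3317 / 41
= 80.9 occurrences


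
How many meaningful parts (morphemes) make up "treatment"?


Word: "treatment"
Morphemes: treat / -ment
Each morpheme carries meaning
= 2 morphemes


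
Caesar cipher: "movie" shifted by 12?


Word: "movie"
Shift: 12
Each letter → (letter + shift) mod 26:
  'm' (12) + 12 = 24 → 'y'
  'o' (14) + 12 = 0 → 'a'
  'v' (21) + 12 = 7 → 'h'
  'i' (8) + 12 = 20 → 'u'
  'e' (4) + 12 = 16 → 'q'
Result = "yahuq"


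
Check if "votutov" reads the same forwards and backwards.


Word: "votutov"
Reversed: "votutov"
Forward == Backward? votutov == votutov
Palindrome = Yes


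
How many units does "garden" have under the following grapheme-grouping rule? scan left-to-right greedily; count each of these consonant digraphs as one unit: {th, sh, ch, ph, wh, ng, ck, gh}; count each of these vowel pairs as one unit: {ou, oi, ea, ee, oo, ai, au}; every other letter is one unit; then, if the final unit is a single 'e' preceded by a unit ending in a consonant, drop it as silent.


Word: "garden" (6 letters)
Left-to-right scan:
  1. 'g' (letter)
  2. 'a' (letter)
  3. 'r' (letter)
  4. 'd' (letter)
  5. 'e' (letter)
  6. 'n' (letter)
Units from scan: 6
Sound units = 6 units


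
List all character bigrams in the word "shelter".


Word: "shelter" (length 7)
Number of bigrams = 7 - 2 + 1 = 6
  Position 0: "sh"
  Position 1: "he"
  Position 2: "el"
  Position 3: "lt"
  Position 4: "te"
  Position 5: "er"
Bigrams = "sh", "he", "el", "lt", "te", "er"


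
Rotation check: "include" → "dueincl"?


Word: "include", Candidate: "dueincl"
Method: check if candidate is substring of word+word
"includeinclude" contains "dueincl"? No
Is rotation = No


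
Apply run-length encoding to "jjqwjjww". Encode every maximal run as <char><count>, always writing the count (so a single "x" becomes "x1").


String: "jjqwjjww"
Scanning for consecutive runs:
  'j' x 2
  'q' x 1
  'w' x 1
  'j' x 2
  'w' x 2
RLE = "j2q1w1j2w2"


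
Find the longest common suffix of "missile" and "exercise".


Word 1: "missile"
Word 2: "exercise"
Comparing from end:
  Pos -1: 'e' == 'e'
  Pos -2: 'l' != 's' (stop)
LCS = "e" (length 1)


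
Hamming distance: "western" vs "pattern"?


Comparing character by character (same length = 7):
  Pos 0: 'w' vs 'p' !=
  Pos 1: 'e' vs 'a' !=
  Pos 2: 's' vs 't' !=
  Pos 3: 't' vs 't' =
  Pos 4: 'e' vs 'e' =
  Pos 5: 'r' vs 'r' =
  Pos 6: 'n' vs 'n' =
Hamming distance = 3


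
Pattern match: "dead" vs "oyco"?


Pattern of "dead": [0, 1, 2, 0]
Pattern of "oyco": [0, 1, 2, 0]
Patterns match
Same pattern = Yes


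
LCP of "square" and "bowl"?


Word 1: "square"
Word 2: "bowl"
Comparing from start:
  Pos 0: 's' != 'b' (stop)
LCP = "" (length 0)


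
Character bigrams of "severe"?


Word: "severe" (length 6)
Number of bigrams = 6 - 2 + 1 = 5
  Position 0: "se"
  Position 1: "ev"
  Position 2: "ve"
  Position 3: "er"
  Position 4: "re"
Bigrams = "se", "ev", "ve", "er", "re"


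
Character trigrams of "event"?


Word: "event" (length 5)
Number of trigrams = 5 - 3 + 1 = 3
  Position 0: "eve"
  Position 1: "ven"
  Position 2: "ent"
Trigrams = "eve", "ven", "ent"


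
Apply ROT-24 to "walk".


Word: "walk"
Shift: 24
Each letter → (letter + shift) mod 26:
  'w' (22) + 24 = 20 → 'u'
  'a' (0) + 24 = 24 → 'y'
  'l' (11) + 24 = 9 → 'j'
  'k' (10) + 24 = 8 → 'i'
Result = "uyji"


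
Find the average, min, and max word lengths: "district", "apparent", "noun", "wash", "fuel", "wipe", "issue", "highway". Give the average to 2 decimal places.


Lengths: "district"=8, "apparent"=8, "noun"=4, "wash"=4, "fuel"=4, "wipe"=4, "issue"=5, "highway"=7
Sum = 44, Count = 8
Average = 44/8 = 5.50
= avg=5.50, min=4, max=8


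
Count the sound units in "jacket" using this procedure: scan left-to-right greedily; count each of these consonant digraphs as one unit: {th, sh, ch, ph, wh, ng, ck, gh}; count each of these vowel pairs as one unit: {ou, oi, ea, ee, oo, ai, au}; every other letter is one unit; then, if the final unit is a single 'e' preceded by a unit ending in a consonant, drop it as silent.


Word: "jacket" (6 letters)
Left-to-right scan:
  1. 'j' (letter)
  2. 'a' (letter)
  3. 'ck' (digraph)
  4. 'e' (letter)
  5. 't' (letter)
Units from scan: 5
Sound units = 5 units


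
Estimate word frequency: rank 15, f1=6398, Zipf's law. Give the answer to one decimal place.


Zipf's law: f(r) = f(1) / r
f(1) = 6398
f(15) = 6398 / 15
= 426.5 occurrences


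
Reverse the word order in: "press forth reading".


Original: "press forth reading"
Words (1..n): press | forth | reading
Reversed (n..1): reading | forth | press
Result = "reading forth press"


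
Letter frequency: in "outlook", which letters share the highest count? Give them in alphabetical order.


Word: "outlook"
Letter counts:
  'k': 1
  'l': 1
  'o': 3
  't': 1
  'u': 1
Maximum count = 3
Most frequent = 'o' (3 times each)


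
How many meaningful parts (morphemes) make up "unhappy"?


Word: "unhappy"
Morphemes: un- / happy
Each morpheme carries meaning
= 2 morphemes


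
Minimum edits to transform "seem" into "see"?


Word 1: "seem" (length 4)
Word 2: "see" (length 3)
One optimal edit sequence (insert/delete/substitute each cost 1):
  1. keep 's'
  2. keep 'e'
  3. keep 'e'
  4. delete 'm'  (+1)
Total edit operations: 1
Edit distance = 1


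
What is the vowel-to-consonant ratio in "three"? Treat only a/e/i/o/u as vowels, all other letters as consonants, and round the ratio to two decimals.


Word: "three"
Vowels (a,e,i,o,u): 2
Consonants: 3
Ratio = 2/3
= 0.67


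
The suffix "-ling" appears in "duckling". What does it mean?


Suffix: -ling
Example: duckling = duck + -ling
Meaning = small / young


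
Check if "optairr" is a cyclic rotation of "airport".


Word: "airport", Candidate: "optairr"
Method: check if candidate is substring of word+word
"airportairport" contains "optairr"? No
Is rotation = No


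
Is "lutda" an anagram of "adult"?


Word 1: "adult" → sorted: adltu
Word 2: "lutda" → sorted: adltu
Same letters? adltu == adltu
Anagram = Yes


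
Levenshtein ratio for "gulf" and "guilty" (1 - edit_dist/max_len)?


Word 1: "gulf" (length 4)
Word 2: "guilty" (length 6)
One optimal edit sequence:
  1. keep 'g'
  2. keep 'u'
  3. insert 'i'  (+1)
  4. keep 'l'
  5. insert 't'  (+1)
  6. substitute 'f' -> 'y'  (+1)
Edit distance = 3
Max length = max(4, 6) = 6
Similarity = 1 - 3/6
= 0.5000


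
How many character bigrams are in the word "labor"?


Word: "labor" (length 5)
Number of 2-grams = length - 2 + 1 = 5 - 2 + 1
= 4


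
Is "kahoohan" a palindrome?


Word: "kahoohan"
Reversed: "nahoohak"
Forward == Backward? kahoohan != nahoohak
Palindrome = No


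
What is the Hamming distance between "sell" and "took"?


Comparing character by character (same length = 4):
  Pos 0: 's' vs 't' !=
  Pos 1: 'e' vs 'o' !=
  Pos 2: 'l' vs 'o' !=
  Pos 3: 'l' vs 'k' !=
Hamming distance = 4


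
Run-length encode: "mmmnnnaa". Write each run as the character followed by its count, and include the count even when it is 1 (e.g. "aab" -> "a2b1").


String: "mmmnnnaa"
Scanning for consecutive runs:
  'm' x 3
  'n' x 3
  'a' x 2
RLE = "m3n3a2"


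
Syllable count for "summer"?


Word: "summer"
Syllable breakdown: sum · mer
Counting: 2 parts
= 2 syllables


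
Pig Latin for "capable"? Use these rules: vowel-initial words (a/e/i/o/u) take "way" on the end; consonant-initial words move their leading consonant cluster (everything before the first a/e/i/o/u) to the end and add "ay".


Word: "capable"
Starts with consonant(s) → move to end, add 'ay'
Consonant cluster: "c"
Pig Latin = "apablecay"


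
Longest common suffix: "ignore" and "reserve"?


Word 1: "ignore"
Word 2: "reserve"
Comparing from end:
  Pos -1: 'e' == 'e'
  Pos -2: 'r' != 'v' (stop)
LCS = "e" (length 1)


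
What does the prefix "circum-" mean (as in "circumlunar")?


Prefix: circum-
As in: circumlunar -> circum- + lunar
Meaning = around


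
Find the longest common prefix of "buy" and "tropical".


Word 1: "buy"
Word 2: "tropical"
Comparing from start:
  Pos 0: 'b' != 't' (stop)
LCP = "" (length 0)


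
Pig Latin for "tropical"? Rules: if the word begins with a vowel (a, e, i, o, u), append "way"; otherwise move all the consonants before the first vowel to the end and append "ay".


Word: "tropical"
Starts with consonant(s) → move to end, add 'ay'
Consonant cluster: "tr"
Pig Latin = "opicaltray"


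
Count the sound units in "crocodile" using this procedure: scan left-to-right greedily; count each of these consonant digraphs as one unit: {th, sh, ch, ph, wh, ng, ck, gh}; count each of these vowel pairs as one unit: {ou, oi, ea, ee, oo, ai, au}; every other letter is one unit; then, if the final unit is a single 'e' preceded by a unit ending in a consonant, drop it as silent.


Word: "crocodile" (9 letters)
Left-to-right scan:
  (1) 'c' (letter)
  (2) 'r' (letter)
  (3) 'o' (letter)
  (4) 'c' (letter)
  (5) 'o' (letter)
  (6) 'd' (letter)
  (7) 'i' (letter)
  (8) 'l' (letter)
  (9) 'e' (letter)
Units from scan: 9
Final unit is 'e' after a consonant -> drop as silent (-1)
Sound units = 8 units


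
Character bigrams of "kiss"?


Word: "kiss" (length 4)
Number of bigrams = 4 - 2 + 1 = 3
  Position 0: "ki"
  Position 1: "is"
  Position 2: "ss"
Bigrams = "ki", "is", "ss"


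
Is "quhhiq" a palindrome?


Word: "quhhiq"
Reversed: "qihhuq"
Forward == Backward? quhhiq != qihhuq
Palindrome = No


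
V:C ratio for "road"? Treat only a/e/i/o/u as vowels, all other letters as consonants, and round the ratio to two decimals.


Word: "road"
Vowels (a,e,i,o,u): 2
Consonants: 2
Ratio = 2/2
= 1.00


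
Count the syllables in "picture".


Word: "picture"
Syllable breakdown: pic | ture
Counting: 2 parts
= 2 syllables


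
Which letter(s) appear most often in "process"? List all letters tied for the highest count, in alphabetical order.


Word: "process"
Letter counts:
  'c': 1
  'e': 1
  'o': 1
  'p': 1
  'r': 1
  's': 2
Maximum count = 2
Most frequent = 's' (2 times each)


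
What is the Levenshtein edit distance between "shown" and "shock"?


Word 1: "shown" (length 5)
Word 2: "shock" (length 5)
One optimal edit sequence (insert/delete/substitute each cost 1):
  1. keep 's'
  2. keep 'h'
  3. keep 'o'
  4. substitute 'w' -> 'c'  (+1)
  5. substitute 'n' -> 'k'  (+1)
Total edit operations: 2
Edit distance = 2


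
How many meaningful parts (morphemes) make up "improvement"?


Word: "improvement"
Morphemes: improve + -ment
Each morpheme carries meaning
= 2 morphemes


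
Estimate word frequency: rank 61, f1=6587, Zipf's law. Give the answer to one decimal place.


Zipf's law: f(r) = f(1) / r
f(1) = 6587
f(61) = 6587 / 61
= 108.0 occurrences


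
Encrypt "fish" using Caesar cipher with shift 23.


Word: "fish"
Shift: 23
Each letter → (letter + shift) mod 26:
  'f' (5) + 23 = 2 → 'c'
  'i' (8) + 23 = 5 → 'f'
  's' (18) + 23 = 15 → 'p'
  'h' (7) + 23 = 4 → 'e'
Result = "cfpe"


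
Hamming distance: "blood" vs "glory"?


Comparing character by character (same length = 5):
  Pos 0: 'b' vs 'g' !=
  Pos 1: 'l' vs 'l' =
  Pos 2: 'o' vs 'o' =
  Pos 3: 'o' vs 'r' !=
  Pos 4: 'd' vs 'y' !=
Hamming distance = 3


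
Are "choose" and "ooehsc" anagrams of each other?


Word 1: "choose" → sorted: cehoos
Word 2: "ooehsc" → sorted: cehoos
Same letters? cehoos == cehoos
Anagram = Yes


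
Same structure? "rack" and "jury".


Pattern of "rack": [0, 1, 2, 3]
Pattern of "jury": [0, 1, 2, 3]
Patterns match
Same pattern = Yes


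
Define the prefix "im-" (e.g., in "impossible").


Prefix: im-
As in: impossible -> im- + possible
Meaning = not / into


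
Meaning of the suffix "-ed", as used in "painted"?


Suffix: -ed
As in: painted -> paint + -ed
Meaning = past tense


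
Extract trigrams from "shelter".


Word: "shelter" (length 7)
Number of trigrams = 7 - 3 + 1 = 5
  Position 0: "she"
  Position 1: "hel"
  Position 2: "elt"
  Position 3: "lte"
  Position 4: "ter"
Trigrams = "she", "hel", "elt", "lte", "ter"


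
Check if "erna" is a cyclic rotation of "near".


Word: "near", Candidate: "erna"
Method: check if candidate is substring of word+word
"nearnear" contains "erna"? No
Is rotation = No


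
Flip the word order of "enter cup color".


Original: "enter cup color"
Words (1..n): enter | cup | color
Reversed (n..1): color | cup | enter
Result = "color cup enter"


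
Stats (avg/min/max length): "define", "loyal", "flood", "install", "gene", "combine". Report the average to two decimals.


Lengths: "define"=6, "loyal"=5, "flood"=5, "install"=7, "gene"=4, "combine"=7
Sum = 34, Count = 6
Average = 34/6 = 5.67
= avg=5.67, min=4, max=7


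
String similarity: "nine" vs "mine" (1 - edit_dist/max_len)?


Word 1: "nine" (length 4)
Word 2: "mine" (length 4)
One optimal edit sequence:
  1. substitute 'n' -> 'm'  (+1)
  2. keep 'i'
  3. keep 'n'
  4. keep 'e'
Edit distance = 1
Max length = max(4, 4) = 4
Similarity = 1 - 1/4
= 0.7500


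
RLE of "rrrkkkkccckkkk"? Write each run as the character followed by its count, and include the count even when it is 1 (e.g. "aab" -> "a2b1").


String: "rrrkkkkccckkkk"
Scanning for consecutive runs:
  'r' x 3
  'k' x 4
  'c' x 3
  'k' x 4
RLE = "r3k4c3k4"


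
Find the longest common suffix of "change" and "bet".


Word 1: "change"
Word 2: "bet"
Comparing from end:
  Pos -1: 'e' != 't' (stop)
LCS = "" (length 0)


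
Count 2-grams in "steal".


Word: "steal" (length 5)
Number of 2-grams = length - 2 + 1 = 5 - 2 + 1
= 4


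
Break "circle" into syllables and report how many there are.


Word: "circle"
Syllable breakdown: cir / cle
Counting: 2 parts
= 2 syllables


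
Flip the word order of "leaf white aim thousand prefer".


Original: "leaf white aim thousand prefer"
Words (1..n): leaf | white | aim | thousand | prefer
Reversed (n..1): prefer | thousand | aim | white | leaf
Result = "prefer thousand aim white leaf"


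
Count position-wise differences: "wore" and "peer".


Comparing character by character (same length = 4):
  Pos 0: 'w' vs 'p' !=
  Pos 1: 'o' vs 'e' !=
  Pos 2: 'r' vs 'e' !=
  Pos 3: 'e' vs 'r' !=
Hamming distance = 4


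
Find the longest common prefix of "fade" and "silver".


Word 1: "fade"
Word 2: "silver"
Comparing from start:
  Pos 0: 'f' != 's' (stop)
LCP = "" (length 0)


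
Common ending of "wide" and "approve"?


Word 1: "wide"
Word 2: "approve"
Comparing from end:
  Pos -1: 'e' == 'e'
  Pos -2: 'd' != 'v' (stop)
LCS = "e" (length 1)


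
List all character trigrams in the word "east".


Word: "east" (length 4)
Number of trigrams = 4 - 3 + 1 = 2
  Position 0: "eas"
  Position 1: "ast"
Trigrams = "eas", "ast"


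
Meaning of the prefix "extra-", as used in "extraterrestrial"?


Prefix: extra-
As in: extraterrestrial -> extra- + terrestrial
Meaning = beyond


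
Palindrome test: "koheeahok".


Word: "koheeahok"
Reversed: "kohaeehok"
Forward == Backward? koheeahok != kohaeehok
Palindrome = No


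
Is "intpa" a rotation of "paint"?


Word: "paint", Candidate: "intpa"
Method: check if candidate is substring of word+word
"paintpaint" contains "intpa"? Yes
Is rotation = Yes


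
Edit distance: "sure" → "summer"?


Word 1: "sure" (length 4)
Word 2: "summer" (length 6)
One optimal edit sequence (insert/delete/substitute each cost 1):
  1. keep 's'
  2. keep 'u'
  3. insert 'm'  (+1)
  4. substitute 'r' -> 'm'  (+1)
  5. keep 'e'
  6. insert 'r'  (+1)
Total edit operations: 3
Edit distance = 3


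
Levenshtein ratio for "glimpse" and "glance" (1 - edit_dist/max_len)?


Word 1: "glimpse" (length 7)
Word 2: "glance" (length 6)
One optimal edit sequence:
  1. keep 'g'
  2. keep 'l'
  3. delete 'i'  (+1)
  4. substitute 'm' -> 'a'  (+1)
  5. substitute 'p' -> 'n'  (+1)
  6. substitute 's' -> 'c'  (+1)
  7. keep 'e'
Edit distance = 4
Max length = max(7, 6) = 7
Similarity = 1 - 4/7
= 0.4286


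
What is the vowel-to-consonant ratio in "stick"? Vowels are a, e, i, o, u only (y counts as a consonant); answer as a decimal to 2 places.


Word: "stick"
Vowels (a,e,i,o,u): 1
Consonants: 4
Ratio = 1/4
= 0.25


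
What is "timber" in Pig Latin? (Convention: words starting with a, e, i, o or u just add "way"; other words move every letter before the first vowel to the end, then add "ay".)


Word: "timber"
Starts with consonant(s) → move to end, add 'ay'
Consonant cluster: "t"
Pig Latin = "imbertay"
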